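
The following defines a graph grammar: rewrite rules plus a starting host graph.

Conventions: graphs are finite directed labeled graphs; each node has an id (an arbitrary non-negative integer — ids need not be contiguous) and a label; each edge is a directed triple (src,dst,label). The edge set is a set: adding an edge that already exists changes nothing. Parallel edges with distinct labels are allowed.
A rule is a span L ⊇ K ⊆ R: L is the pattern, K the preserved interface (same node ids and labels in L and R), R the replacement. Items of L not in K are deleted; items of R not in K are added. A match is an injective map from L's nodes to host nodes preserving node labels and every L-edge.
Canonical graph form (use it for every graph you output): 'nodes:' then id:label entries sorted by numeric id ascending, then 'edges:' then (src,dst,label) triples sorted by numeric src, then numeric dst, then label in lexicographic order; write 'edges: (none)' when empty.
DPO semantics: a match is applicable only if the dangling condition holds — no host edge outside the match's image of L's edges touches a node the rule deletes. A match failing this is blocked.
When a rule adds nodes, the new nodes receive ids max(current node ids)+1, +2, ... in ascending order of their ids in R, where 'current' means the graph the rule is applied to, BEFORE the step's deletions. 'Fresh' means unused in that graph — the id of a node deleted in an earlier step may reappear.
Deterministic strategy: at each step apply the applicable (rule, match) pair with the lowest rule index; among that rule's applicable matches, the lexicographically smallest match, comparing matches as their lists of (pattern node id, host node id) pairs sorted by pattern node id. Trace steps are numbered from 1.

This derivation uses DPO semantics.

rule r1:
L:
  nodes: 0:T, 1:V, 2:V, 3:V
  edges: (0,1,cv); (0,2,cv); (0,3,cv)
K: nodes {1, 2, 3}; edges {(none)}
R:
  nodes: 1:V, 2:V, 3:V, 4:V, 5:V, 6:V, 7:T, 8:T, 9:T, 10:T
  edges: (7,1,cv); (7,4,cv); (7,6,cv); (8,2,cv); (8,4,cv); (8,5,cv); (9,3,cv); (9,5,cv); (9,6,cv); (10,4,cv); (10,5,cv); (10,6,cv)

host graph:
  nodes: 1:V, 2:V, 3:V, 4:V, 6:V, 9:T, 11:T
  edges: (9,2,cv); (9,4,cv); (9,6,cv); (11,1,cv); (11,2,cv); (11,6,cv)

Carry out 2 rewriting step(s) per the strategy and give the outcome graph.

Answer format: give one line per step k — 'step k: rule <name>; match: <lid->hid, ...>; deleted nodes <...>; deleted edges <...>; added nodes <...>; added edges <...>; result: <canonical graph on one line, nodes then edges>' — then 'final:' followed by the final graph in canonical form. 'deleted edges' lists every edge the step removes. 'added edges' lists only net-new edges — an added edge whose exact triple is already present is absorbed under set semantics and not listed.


step 1: rule r1; match: 0->9, 1->2, 2->4, 3->6; deleted nodes 9; deleted edges (9,2,cv); (9,4,cv); (9,6,cv); added nodes 12, 13, 14, 15, 16, 17, 18; added edges (15,2,cv); (15,12,cv); (15,14,cv); (16,4,cv); (16,12,cv); (16,13,cv); (17,6,cv); (17,13,cv); (17,14,cv); (18,12,cv); (18,13,cv); (18,14,cv); result: nodes: 1:V, 2:V, 3:V, 4:V, 6:V, 11:T, 12:V, 13:V, 14:V, 15:T, 16:T, 17:T, 18:T edges: (11,1,cv); (11,2,cv); (11,6,cv); (15,2,cv); (15,12,cv); (15,14,cv); (16,4,cv); (16,12,cv); (16,13,cv); (17,6,cv); (17,13,cv); (17,14,cv); (18,12,cv); (18,13,cv); (18,14,cv)
step 2: rule r1; match: 0->11, 1->1, 2->2, 3->6; deleted nodes 11; deleted edges (11,1,cv); (11,2,cv); (11,6,cv); added nodes 19, 20, 21, 22, 23, 24, 25; added edges (22,1,cv); (22,19,cv); (22,21,cv); (23,2,cv); (23,19,cv); (23,20,cv); (24,6,cv); (24,20,cv); (24,21,cv); (25,19,cv); (25,20,cv); (25,21,cv); result: nodes: 1:V, 2:V, 3:V, 4:V, 6:V, 12:V, 13:V, 14:V, 15:T, 16:T, 17:T, 18:T, 19:V, 20:V, 21:V, 22:T, 23:T, 24:T, 25:T edges: (15,2,cv); (15,12,cv); (15,14,cv); (16,4,cv); (16,12,cv); (16,13,cv); (17,6,cv); (17,13,cv); (17,14,cv); (18,12,cv); (18,13,cv); (18,14,cv); (22,1,cv); (22,19,cv); (22,21,cv); (23,2,cv); (23,19,cv); (23,20,cv); (24,6,cv); (24,20,cv); (24,21,cv); (25,19,cv); (25,20,cv); (25,21,cv)
final:
nodes: 1:V, 2:V, 3:V, 4:V, 6:V, 12:V, 13:V, 14:V, 15:T, 16:T, 17:T, 18:T, 19:V, 20:V, 21:V, 22:T, 23:T, 24:T, 25:T
edges: (15,2,cv); (15,12,cv); (15,14,cv); (16,4,cv); (16,12,cv); (16,13,cv); (17,6,cv); (17,13,cv); (17,14,cv); (18,12,cv); (18,13,cv); (18,14,cv); (22,1,cv); (22,19,cv); (22,21,cv); (23,2,cv); (23,19,cv); (23,20,cv); (24,6,cv); (24,20,cv); (24,21,cv); (25,19,cv); (25,20,cv); (25,21,cv)


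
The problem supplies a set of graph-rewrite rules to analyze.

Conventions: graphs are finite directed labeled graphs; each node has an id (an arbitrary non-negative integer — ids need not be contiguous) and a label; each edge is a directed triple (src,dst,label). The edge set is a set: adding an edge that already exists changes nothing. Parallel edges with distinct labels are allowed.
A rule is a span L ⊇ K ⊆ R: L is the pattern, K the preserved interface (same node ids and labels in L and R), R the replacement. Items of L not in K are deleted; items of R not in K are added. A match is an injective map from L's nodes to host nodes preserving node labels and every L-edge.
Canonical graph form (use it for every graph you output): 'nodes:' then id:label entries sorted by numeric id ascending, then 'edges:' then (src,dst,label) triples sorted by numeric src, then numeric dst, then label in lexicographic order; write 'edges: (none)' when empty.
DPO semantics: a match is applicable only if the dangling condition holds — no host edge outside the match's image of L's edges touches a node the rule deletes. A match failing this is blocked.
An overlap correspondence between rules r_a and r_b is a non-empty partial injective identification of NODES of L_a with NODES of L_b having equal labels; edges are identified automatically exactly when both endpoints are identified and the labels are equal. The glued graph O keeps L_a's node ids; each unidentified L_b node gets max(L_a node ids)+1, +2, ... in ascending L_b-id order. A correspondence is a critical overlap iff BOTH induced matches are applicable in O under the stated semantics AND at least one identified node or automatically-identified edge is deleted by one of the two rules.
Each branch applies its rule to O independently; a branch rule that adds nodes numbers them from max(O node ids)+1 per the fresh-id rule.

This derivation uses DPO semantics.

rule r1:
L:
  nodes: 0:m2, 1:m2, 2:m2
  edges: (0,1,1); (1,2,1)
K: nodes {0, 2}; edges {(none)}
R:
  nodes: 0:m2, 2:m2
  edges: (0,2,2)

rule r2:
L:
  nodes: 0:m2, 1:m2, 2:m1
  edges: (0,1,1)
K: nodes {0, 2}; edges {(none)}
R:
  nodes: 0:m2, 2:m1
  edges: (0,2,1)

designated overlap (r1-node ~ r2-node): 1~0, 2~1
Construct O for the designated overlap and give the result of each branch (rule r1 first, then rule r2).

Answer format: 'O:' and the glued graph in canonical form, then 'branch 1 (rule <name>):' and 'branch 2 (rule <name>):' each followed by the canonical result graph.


O:
nodes: 0:m2, 1:m2, 2:m2, 3:m1
edges: (0,1,1); (1,2,1)
branch 1 (rule r1):
nodes: 0:m2, 2:m2, 3:m1
edges: (0,2,2)
branch 2 (rule r2):
nodes: 0:m2, 1:m2, 3:m1
edges: (0,1,1); (1,3,1)


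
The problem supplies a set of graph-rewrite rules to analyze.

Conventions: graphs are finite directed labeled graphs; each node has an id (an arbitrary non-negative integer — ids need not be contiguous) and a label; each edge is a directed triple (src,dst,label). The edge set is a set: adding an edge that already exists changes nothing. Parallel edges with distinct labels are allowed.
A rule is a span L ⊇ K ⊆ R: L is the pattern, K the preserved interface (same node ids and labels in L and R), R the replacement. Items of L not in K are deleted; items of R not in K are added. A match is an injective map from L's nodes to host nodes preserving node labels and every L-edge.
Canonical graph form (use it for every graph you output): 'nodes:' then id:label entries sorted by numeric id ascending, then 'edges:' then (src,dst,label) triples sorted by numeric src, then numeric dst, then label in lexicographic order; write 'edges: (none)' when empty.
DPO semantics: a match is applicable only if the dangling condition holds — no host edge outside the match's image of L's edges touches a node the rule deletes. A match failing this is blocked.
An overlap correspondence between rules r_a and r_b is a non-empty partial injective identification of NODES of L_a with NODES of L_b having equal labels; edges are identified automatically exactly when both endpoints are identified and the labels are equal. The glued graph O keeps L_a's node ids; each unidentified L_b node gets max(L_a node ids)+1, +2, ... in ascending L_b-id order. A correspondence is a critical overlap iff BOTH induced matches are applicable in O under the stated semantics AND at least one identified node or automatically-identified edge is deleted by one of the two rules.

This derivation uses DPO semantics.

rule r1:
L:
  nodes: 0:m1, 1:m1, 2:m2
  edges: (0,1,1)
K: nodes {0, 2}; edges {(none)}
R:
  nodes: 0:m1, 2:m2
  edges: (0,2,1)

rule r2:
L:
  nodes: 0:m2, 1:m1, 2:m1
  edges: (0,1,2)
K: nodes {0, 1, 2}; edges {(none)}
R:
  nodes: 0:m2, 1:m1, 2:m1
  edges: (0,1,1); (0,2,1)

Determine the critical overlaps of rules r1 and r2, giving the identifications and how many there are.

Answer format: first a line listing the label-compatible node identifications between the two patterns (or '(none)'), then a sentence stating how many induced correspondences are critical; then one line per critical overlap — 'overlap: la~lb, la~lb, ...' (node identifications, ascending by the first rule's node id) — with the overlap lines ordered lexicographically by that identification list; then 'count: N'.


label-compatible node identifications between L(r1) and L(r2): 0~1, 0~2, 1~1, 1~2, 2~0
4 of the induced correspondences are critical overlaps of r1 and r2.
overlap: 0~1, 1~2
overlap: 0~1, 1~2, 2~0
overlap: 1~2
overlap: 1~2, 2~0
count: 4


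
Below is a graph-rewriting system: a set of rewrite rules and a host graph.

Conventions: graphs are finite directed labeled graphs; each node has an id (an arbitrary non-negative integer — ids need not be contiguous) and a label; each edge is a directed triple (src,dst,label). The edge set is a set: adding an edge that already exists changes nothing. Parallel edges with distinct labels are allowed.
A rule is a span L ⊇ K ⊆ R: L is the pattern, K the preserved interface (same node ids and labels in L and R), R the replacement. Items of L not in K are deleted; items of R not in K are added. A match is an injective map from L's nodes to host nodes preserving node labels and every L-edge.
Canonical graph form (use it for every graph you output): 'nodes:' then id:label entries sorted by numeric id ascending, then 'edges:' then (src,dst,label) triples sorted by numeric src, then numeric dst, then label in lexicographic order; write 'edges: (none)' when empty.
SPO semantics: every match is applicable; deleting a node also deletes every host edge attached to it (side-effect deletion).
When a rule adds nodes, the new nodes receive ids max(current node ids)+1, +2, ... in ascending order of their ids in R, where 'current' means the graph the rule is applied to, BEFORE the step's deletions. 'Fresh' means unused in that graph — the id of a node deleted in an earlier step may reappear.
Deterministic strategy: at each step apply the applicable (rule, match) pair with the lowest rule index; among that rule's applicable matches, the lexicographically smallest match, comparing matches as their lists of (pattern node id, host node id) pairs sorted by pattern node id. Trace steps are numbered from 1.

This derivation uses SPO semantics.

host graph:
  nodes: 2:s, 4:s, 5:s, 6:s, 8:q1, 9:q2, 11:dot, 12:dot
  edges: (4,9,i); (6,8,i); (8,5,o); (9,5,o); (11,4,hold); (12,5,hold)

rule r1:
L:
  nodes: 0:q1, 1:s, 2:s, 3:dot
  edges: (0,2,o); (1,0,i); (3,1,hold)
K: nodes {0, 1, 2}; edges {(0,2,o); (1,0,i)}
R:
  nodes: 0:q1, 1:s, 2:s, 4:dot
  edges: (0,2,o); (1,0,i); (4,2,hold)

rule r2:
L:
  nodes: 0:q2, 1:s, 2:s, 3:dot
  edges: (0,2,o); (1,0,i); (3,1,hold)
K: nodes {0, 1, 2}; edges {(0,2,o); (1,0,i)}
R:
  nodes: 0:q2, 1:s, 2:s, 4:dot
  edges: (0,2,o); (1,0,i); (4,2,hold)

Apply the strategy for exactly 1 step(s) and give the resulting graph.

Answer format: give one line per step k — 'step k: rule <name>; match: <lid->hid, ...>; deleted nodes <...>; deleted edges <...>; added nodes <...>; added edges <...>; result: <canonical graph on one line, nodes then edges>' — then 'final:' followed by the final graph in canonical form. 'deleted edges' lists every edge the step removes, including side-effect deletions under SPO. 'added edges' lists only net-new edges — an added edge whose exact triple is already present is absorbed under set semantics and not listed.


step 1: rule r2; match: 0->9, 1->4, 2->5, 3->11; deleted nodes 11; deleted edges (11,4,hold); added nodes 13; added edges (13,5,hold); result: nodes: 2:s, 4:s, 5:s, 6:s, 8:q1, 9:q2, 12:dot, 13:dot edges: (4,9,i); (6,8,i); (8,5,o); (9,5,o); (12,5,hold); (13,5,hold)
final:
nodes: 2:s, 4:s, 5:s, 6:s, 8:q1, 9:q2, 12:dot, 13:dot
edges: (4,9,i); (6,8,i); (8,5,o); (9,5,o); (12,5,hold); (13,5,hold)


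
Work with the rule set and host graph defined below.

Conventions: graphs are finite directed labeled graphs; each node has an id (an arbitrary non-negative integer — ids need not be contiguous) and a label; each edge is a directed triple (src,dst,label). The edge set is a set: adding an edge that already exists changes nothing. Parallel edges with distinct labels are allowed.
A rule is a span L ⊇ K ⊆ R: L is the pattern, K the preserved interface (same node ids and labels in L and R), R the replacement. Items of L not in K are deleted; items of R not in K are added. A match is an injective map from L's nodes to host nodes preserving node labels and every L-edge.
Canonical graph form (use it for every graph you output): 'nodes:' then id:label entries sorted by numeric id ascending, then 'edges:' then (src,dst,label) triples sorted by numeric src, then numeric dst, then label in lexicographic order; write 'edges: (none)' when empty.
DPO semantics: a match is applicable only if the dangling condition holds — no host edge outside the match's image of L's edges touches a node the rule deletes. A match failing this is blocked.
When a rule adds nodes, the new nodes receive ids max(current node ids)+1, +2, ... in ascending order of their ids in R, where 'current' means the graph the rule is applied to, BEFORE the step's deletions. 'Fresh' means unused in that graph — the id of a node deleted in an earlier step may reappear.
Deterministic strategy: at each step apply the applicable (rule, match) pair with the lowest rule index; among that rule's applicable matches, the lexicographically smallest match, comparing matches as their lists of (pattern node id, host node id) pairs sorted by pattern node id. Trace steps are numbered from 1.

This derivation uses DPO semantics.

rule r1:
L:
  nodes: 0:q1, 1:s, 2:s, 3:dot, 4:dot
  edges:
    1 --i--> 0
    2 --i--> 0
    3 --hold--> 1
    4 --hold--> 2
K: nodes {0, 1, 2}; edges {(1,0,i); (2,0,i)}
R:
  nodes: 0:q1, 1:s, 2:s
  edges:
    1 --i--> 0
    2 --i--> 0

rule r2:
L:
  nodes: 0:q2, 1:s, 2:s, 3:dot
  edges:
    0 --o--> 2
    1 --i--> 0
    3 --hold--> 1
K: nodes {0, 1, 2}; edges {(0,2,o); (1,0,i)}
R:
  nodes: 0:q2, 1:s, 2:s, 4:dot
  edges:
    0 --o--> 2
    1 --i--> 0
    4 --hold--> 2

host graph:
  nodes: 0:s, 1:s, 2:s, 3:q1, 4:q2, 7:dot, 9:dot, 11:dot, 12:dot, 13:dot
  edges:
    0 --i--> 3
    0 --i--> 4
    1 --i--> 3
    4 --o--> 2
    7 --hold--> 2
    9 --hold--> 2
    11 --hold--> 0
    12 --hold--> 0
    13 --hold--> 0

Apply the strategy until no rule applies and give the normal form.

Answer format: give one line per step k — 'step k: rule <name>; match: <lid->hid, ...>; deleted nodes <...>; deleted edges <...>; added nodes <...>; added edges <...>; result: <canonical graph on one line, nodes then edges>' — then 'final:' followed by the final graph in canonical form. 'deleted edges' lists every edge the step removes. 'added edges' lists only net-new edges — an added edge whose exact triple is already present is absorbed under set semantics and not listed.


step 1: rule r2; match: 0->4, 1->0, 2->2, 3->11; deleted nodes 11; deleted edges (11,0,hold); added nodes 14; added edges (14,2,hold); result: nodes: 0:s, 1:s, 2:s, 3:q1, 4:q2, 7:dot, 9:dot, 12:dot, 13:dot, 14:dot edges: (0,3,i); (0,4,i); (1,3,i); (4,2,o); (7,2,hold); (9,2,hold); (12,0,hold); (13,0,hold); (14,2,hold)
step 2: rule r2; match: 0->4, 1->0, 2->2, 3->12; deleted nodes 12; deleted edges (12,0,hold); added nodes 15; added edges (15,2,hold); result: nodes: 0:s, 1:s, 2:s, 3:q1, 4:q2, 7:dot, 9:dot, 13:dot, 14:dot, 15:dot edges: (0,3,i); (0,4,i); (1,3,i); (4,2,o); (7,2,hold); (9,2,hold); (13,0,hold); (14,2,hold); (15,2,hold)
step 3: rule r2; match: 0->4, 1->0, 2->2, 3->13; deleted nodes 13; deleted edges (13,0,hold); added nodes 16; added edges (16,2,hold); result: nodes: 0:s, 1:s, 2:s, 3:q1, 4:q2, 7:dot, 9:dot, 14:dot, 15:dot, 16:dot edges: (0,3,i); (0,4,i); (1,3,i); (4,2,o); (7,2,hold); (9,2,hold); (14,2,hold); (15,2,hold); (16,2,hold)
final:
nodes: 0:s, 1:s, 2:s, 3:q1, 4:q2, 7:dot, 9:dot, 14:dot, 15:dot, 16:dot
edges: (0,3,i); (0,4,i); (1,3,i); (4,2,o); (7,2,hold); (9,2,hold); (14,2,hold); (15,2,hold); (16,2,hold)


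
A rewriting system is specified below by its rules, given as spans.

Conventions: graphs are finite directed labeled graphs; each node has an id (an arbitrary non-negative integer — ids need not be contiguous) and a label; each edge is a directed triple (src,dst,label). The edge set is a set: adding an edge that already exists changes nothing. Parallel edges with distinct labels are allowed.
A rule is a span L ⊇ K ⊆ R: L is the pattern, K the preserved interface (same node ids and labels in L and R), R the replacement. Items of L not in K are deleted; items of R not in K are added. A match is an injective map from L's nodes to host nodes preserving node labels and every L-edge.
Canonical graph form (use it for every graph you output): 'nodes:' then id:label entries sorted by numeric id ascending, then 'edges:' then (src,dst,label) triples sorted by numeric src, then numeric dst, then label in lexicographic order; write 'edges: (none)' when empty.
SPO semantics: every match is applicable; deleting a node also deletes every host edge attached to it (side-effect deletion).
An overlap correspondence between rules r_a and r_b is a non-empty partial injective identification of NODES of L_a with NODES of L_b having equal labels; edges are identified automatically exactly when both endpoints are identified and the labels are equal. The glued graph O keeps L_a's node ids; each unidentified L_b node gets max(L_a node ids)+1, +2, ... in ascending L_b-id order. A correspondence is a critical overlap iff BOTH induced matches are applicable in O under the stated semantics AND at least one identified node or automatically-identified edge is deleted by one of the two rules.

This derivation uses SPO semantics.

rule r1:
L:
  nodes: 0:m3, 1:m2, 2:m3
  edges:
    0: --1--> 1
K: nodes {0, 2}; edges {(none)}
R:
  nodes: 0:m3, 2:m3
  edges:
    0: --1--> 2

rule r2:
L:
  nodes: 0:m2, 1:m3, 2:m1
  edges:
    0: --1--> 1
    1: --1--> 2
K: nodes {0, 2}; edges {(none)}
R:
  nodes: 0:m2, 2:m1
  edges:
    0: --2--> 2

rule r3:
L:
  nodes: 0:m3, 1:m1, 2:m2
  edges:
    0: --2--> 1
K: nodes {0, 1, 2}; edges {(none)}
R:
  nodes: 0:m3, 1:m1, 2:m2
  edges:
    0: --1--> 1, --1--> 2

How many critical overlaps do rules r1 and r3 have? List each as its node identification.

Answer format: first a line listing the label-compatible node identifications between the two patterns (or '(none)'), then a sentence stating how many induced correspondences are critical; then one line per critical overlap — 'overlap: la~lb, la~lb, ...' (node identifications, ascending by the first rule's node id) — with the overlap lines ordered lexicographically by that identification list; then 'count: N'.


label-compatible node identifications between L(r1) and L(r3): 0~0, 1~2, 2~0
3 of the induced correspondences are critical overlaps of r1 and r3.
overlap: 0~0, 1~2
overlap: 1~2
overlap: 1~2, 2~0
count: 3


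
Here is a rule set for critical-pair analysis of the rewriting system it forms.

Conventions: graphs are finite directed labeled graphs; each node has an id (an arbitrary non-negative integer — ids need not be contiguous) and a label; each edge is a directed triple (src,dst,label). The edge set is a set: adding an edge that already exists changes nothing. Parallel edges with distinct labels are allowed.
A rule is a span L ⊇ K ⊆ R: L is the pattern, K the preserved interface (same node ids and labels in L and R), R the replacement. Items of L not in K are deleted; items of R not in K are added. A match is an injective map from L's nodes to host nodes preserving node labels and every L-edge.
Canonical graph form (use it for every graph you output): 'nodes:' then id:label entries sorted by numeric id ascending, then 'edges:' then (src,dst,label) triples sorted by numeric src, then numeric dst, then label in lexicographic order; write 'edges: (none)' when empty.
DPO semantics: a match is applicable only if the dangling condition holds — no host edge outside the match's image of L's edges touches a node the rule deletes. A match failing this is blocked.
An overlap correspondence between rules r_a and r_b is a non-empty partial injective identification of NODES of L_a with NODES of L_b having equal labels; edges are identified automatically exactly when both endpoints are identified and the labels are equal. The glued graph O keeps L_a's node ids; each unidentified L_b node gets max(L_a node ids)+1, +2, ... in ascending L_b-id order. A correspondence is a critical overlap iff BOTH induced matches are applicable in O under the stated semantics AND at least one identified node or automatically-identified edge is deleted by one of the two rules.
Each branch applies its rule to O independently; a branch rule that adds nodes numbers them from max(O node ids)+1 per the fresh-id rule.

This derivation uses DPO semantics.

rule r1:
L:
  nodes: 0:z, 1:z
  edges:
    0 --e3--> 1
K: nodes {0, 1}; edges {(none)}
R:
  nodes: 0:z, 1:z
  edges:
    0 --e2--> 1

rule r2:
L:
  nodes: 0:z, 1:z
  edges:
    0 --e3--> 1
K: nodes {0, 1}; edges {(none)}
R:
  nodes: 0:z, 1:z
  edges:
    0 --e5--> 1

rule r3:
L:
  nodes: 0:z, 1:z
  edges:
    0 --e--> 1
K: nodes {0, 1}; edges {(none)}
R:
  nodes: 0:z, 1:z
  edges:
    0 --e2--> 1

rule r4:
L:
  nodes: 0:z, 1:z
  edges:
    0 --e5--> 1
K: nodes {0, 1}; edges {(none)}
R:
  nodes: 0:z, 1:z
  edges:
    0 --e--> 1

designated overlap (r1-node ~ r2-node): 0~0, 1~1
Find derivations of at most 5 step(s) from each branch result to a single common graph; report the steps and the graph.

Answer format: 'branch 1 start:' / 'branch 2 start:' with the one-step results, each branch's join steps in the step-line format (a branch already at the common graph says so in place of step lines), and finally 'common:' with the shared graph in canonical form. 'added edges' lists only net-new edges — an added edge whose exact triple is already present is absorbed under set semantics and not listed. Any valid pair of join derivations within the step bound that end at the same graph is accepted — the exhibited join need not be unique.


branch 1 start:
nodes: 0:z, 1:z
edges: (0,1,e2)
branch 2 start:
nodes: 0:z, 1:z
edges: (0,1,e5)
branch 1: already at the common graph (0 steps)
branch 2 step 1: rule r4; match: 0->0, 1->1; deleted nodes (none); deleted edges (0,1,e5); added nodes (none); added edges (0,1,e); result: nodes: 0:z, 1:z edges: (0,1,e)
branch 2 step 2: rule r3; match: 0->0, 1->1; deleted nodes (none); deleted edges (0,1,e); added nodes (none); added edges (0,1,e2); result: nodes: 0:z, 1:z edges: (0,1,e2)
common:
nodes: 0:z, 1:z
edges: (0,1,e2)


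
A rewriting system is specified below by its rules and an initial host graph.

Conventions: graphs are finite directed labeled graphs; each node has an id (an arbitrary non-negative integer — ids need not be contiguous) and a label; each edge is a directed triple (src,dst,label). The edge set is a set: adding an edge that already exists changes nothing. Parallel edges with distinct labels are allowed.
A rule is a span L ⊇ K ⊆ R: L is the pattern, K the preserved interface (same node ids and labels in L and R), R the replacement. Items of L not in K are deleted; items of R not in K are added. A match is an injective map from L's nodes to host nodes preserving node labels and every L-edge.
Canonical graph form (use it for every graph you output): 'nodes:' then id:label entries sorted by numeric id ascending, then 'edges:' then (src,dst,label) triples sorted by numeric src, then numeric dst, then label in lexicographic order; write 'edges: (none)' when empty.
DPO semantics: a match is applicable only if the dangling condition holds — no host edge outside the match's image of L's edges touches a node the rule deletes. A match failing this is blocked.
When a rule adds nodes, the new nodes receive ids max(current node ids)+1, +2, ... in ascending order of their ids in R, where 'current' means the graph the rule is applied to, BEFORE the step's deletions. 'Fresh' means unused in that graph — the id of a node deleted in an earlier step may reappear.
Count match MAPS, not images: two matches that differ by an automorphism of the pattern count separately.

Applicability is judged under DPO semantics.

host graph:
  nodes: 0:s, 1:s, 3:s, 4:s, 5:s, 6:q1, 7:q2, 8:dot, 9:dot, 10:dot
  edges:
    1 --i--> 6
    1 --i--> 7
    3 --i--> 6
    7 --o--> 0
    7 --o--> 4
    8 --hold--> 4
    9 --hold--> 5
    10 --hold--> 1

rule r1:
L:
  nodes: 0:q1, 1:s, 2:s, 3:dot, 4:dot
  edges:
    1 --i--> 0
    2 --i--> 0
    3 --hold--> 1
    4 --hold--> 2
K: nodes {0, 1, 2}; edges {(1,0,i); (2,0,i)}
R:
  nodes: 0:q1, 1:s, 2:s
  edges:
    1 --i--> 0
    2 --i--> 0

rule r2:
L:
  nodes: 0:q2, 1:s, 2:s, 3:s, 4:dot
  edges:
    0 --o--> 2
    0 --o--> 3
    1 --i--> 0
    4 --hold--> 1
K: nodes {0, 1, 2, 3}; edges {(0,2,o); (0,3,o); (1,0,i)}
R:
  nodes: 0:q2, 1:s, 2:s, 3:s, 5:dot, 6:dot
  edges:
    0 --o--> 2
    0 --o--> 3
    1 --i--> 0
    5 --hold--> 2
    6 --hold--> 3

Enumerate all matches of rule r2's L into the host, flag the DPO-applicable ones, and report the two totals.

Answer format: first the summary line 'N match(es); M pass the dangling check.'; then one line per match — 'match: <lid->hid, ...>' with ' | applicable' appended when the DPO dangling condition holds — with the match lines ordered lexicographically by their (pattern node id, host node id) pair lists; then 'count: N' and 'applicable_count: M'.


2 match(es); 2 pass the dangling check.
match: 0->7, 1->1, 2->0, 3->4, 4->10 | applicable
match: 0->7, 1->1, 2->4, 3->0, 4->10 | applicable
count: 2
applicable_count: 2


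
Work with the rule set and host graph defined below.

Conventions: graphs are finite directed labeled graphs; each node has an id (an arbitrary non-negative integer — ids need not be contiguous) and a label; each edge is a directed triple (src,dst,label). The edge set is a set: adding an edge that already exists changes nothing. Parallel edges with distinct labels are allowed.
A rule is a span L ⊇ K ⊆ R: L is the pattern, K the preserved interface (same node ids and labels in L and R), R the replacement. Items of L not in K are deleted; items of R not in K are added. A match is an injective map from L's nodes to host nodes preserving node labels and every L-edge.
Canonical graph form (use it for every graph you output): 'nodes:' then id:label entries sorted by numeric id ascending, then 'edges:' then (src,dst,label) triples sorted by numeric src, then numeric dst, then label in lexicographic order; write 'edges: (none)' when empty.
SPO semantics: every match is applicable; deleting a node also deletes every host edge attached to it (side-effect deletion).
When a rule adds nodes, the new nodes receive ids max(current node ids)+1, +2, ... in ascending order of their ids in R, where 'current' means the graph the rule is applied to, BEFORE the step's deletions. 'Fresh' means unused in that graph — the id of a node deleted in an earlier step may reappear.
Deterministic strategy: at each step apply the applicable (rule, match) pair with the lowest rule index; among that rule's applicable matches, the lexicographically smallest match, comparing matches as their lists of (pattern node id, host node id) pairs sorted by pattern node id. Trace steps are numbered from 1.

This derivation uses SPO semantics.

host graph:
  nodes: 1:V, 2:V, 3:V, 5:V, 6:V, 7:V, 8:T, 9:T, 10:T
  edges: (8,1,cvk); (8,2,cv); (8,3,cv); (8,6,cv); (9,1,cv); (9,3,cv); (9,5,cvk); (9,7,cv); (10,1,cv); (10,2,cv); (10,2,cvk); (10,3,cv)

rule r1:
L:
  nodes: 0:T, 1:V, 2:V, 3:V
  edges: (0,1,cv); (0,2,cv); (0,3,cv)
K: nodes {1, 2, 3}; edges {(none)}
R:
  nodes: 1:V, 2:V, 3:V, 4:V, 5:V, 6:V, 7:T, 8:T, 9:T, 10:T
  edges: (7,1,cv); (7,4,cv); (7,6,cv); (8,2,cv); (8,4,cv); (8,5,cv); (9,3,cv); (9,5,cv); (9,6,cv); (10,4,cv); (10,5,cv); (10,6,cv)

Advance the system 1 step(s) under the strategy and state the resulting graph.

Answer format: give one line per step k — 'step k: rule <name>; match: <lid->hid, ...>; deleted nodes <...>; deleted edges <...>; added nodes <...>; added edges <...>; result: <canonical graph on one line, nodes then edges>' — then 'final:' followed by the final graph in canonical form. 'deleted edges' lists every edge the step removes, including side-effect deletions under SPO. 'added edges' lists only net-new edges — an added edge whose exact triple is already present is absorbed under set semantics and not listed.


step 1: rule r1; match: 0->8, 1->2, 2->3, 3->6; deleted nodes 8; deleted edges (8,1,cvk); (8,2,cv); (8,3,cv); (8,6,cv); added nodes 11, 12, 13, 14, 15, 16, 17; added edges (14,2,cv); (14,11,cv); (14,13,cv); (15,3,cv); (15,11,cv); (15,12,cv); (16,6,cv); (16,12,cv); (16,13,cv); (17,11,cv); (17,12,cv); (17,13,cv); result: nodes: 1:V, 2:V, 3:V, 5:V, 6:V, 7:V, 9:T, 10:T, 11:V, 12:V, 13:V, 14:T, 15:T, 16:T, 17:T edges: (9,1,cv); (9,3,cv); (9,5,cvk); (9,7,cv); (10,1,cv); (10,2,cv); (10,2,cvk); (10,3,cv); (14,2,cv); (14,11,cv); (14,13,cv); (15,3,cv); (15,11,cv); (15,12,cv); (16,6,cv); (16,12,cv); (16,13,cv); (17,11,cv); (17,12,cv); (17,13,cv)
final:
nodes: 1:V, 2:V, 3:V, 5:V, 6:V, 7:V, 9:T, 10:T, 11:V, 12:V, 13:V, 14:T, 15:T, 16:T, 17:T
edges: (9,1,cv); (9,3,cv); (9,5,cvk); (9,7,cv); (10,1,cv); (10,2,cv); (10,2,cvk); (10,3,cv); (14,2,cv); (14,11,cv); (14,13,cv); (15,3,cv); (15,11,cv); (15,12,cv); (16,6,cv); (16,12,cv); (16,13,cv); (17,11,cv); (17,12,cv); (17,13,cv)


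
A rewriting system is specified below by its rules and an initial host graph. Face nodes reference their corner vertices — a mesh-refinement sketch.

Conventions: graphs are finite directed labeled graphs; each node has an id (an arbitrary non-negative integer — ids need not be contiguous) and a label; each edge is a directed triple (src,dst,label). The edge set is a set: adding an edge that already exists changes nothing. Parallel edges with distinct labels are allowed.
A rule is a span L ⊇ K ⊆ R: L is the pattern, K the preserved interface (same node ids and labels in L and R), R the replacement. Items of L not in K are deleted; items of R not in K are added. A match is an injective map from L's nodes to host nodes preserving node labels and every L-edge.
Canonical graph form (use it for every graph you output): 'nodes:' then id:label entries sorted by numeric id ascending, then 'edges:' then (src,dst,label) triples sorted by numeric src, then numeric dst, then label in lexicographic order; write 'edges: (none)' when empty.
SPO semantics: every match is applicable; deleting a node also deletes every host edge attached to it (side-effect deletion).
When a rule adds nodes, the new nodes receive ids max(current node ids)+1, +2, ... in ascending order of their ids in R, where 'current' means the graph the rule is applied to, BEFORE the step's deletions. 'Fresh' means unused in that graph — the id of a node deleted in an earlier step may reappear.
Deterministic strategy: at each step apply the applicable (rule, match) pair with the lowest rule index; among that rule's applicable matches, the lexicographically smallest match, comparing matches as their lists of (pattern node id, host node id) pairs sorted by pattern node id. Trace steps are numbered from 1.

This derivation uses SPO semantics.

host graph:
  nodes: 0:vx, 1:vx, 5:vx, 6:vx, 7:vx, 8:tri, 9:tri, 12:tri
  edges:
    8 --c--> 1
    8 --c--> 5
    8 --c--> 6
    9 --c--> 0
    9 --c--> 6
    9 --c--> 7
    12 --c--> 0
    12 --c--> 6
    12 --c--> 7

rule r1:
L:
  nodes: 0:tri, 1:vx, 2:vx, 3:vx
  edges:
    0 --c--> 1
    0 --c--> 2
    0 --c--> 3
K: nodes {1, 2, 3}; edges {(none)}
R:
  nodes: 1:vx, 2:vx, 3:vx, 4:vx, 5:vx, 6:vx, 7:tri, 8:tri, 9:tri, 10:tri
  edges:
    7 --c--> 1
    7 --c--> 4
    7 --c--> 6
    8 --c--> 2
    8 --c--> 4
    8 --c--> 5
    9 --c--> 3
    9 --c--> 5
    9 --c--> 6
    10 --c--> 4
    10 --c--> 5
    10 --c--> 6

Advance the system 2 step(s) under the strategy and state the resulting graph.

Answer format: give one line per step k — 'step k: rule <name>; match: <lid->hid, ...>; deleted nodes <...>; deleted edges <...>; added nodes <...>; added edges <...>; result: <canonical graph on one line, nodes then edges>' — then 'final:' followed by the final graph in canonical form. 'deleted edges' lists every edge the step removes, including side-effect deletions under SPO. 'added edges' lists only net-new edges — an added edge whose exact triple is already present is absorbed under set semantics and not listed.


step 1: rule r1; match: 0->8, 1->1, 2->5, 3->6; deleted nodes 8; deleted edges (8,1,c); (8,5,c); (8,6,c); added nodes 13, 14, 15, 16, 17, 18, 19; added edges (16,1,c); (16,13,c); (16,15,c); (17,5,c); (17,13,c); (17,14,c); (18,6,c); (18,14,c); (18,15,c); (19,13,c); (19,14,c); (19,15,c); result: nodes: 0:vx, 1:vx, 5:vx, 6:vx, 7:vx, 9:tri, 12:tri, 13:vx, 14:vx, 15:vx, 16:tri, 17:tri, 18:tri, 19:tri edges: (9,0,c); (9,6,c); (9,7,c); (12,0,c); (12,6,c); (12,7,c); (16,1,c); (16,13,c); (16,15,c); (17,5,c); (17,13,c); (17,14,c); (18,6,c); (18,14,c); (18,15,c); (19,13,c); (19,14,c); (19,15,c)
step 2: rule r1; match: 0->9, 1->0, 2->6, 3->7; deleted nodes 9; deleted edges (9,0,c); (9,6,c); (9,7,c); added nodes 20, 21, 22, 23, 24, 25, 26; added edges (23,0,c); (23,20,c); (23,22,c); (24,6,c); (24,20,c); (24,21,c); (25,7,c); (25,21,c); (25,22,c); (26,20,c); (26,21,c); (26,22,c); result: nodes: 0:vx, 1:vx, 5:vx, 6:vx, 7:vx, 12:tri, 13:vx, 14:vx, 15:vx, 16:tri, 17:tri, 18:tri, 19:tri, 20:vx, 21:vx, 22:vx, 23:tri, 24:tri, 25:tri, 26:tri edges: (12,0,c); (12,6,c); (12,7,c); (16,1,c); (16,13,c); (16,15,c); (17,5,c); (17,13,c); (17,14,c); (18,6,c); (18,14,c); (18,15,c); (19,13,c); (19,14,c); (19,15,c); (23,0,c); (23,20,c); (23,22,c); (24,6,c); (24,20,c); (24,21,c); (25,7,c); (25,21,c); (25,22,c); (26,20,c); (26,21,c); (26,22,c)
final:
nodes: 0:vx, 1:vx, 5:vx, 6:vx, 7:vx, 12:tri, 13:vx, 14:vx, 15:vx, 16:tri, 17:tri, 18:tri, 19:tri, 20:vx, 21:vx, 22:vx, 23:tri, 24:tri, 25:tri, 26:tri
edges: (12,0,c); (12,6,c); (12,7,c); (16,1,c); (16,13,c); (16,15,c); (17,5,c); (17,13,c); (17,14,c); (18,6,c); (18,14,c); (18,15,c); (19,13,c); (19,14,c); (19,15,c); (23,0,c); (23,20,c); (23,22,c); (24,6,c); (24,20,c); (24,21,c); (25,7,c); (25,21,c); (25,22,c); (26,20,c); (26,21,c); (26,22,c)


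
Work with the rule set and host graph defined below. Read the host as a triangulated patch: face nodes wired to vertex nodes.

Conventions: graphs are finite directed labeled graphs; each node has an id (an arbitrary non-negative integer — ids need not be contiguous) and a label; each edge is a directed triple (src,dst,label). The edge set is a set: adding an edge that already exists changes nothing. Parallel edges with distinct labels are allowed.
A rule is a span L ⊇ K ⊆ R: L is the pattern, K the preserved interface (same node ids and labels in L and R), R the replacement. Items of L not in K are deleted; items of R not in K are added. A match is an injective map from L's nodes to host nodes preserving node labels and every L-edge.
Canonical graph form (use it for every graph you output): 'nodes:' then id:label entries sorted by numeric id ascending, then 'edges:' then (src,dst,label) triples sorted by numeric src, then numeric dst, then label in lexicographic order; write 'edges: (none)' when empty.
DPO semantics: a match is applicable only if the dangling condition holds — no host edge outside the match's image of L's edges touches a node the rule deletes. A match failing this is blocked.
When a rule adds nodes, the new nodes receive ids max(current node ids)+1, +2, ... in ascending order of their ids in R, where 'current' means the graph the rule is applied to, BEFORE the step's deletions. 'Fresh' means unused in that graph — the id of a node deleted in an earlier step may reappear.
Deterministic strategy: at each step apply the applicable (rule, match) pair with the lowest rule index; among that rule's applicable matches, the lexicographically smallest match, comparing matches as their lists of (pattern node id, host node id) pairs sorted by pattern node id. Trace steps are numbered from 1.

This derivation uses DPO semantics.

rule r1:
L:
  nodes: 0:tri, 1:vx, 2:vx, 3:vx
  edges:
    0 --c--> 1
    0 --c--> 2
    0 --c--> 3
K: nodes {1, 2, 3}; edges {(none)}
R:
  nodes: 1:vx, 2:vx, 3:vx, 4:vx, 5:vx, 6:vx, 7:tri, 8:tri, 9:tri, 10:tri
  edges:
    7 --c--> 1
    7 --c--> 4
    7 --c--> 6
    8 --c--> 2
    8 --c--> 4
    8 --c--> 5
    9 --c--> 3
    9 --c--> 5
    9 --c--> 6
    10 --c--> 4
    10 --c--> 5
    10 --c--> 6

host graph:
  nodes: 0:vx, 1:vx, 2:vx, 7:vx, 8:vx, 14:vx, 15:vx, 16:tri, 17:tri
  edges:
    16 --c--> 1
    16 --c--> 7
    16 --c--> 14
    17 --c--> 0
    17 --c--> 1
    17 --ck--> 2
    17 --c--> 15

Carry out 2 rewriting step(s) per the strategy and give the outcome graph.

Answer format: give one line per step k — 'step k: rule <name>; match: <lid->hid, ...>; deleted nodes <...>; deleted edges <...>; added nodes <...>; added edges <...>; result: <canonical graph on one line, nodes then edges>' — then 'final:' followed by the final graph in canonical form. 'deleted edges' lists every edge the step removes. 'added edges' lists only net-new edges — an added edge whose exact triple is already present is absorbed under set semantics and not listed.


step 1: rule r1; match: 0->16, 1->1, 2->7, 3->14; deleted nodes 16; deleted edges (16,1,c); (16,7,c); (16,14,c); added nodes 18, 19, 20, 21, 22, 23, 24; added edges (21,1,c); (21,18,c); (21,20,c); (22,7,c); (22,18,c); (22,19,c); (23,14,c); (23,19,c); (23,20,c); (24,18,c); (24,19,c); (24,20,c); result: nodes: 0:vx, 1:vx, 2:vx, 7:vx, 8:vx, 14:vx, 15:vx, 17:tri, 18:vx, 19:vx, 20:vx, 21:tri, 22:tri, 23:tri, 24:tri edges: (17,0,c); (17,1,c); (17,2,ck); (17,15,c); (21,1,c); (21,18,c); (21,20,c); (22,7,c); (22,18,c); (22,19,c); (23,14,c); (23,19,c); (23,20,c); (24,18,c); (24,19,c); (24,20,c)
step 2: rule r1; match: 0->21, 1->1, 2->18, 3->20; deleted nodes 21; deleted edges (21,1,c); (21,18,c); (21,20,c); added nodes 25, 26, 27, 28, 29, 30, 31; added edges (28,1,c); (28,25,c); (28,27,c); (29,18,c); (29,25,c); (29,26,c); (30,20,c); (30,26,c); (30,27,c); (31,25,c); (31,26,c); (31,27,c); result: nodes: 0:vx, 1:vx, 2:vx, 7:vx, 8:vx, 14:vx, 15:vx, 17:tri, 18:vx, 19:vx, 20:vx, 22:tri, 23:tri, 24:tri, 25:vx, 26:vx, 27:vx, 28:tri, 29:tri, 30:tri, 31:tri edges: (17,0,c); (17,1,c); (17,2,ck); (17,15,c); (22,7,c); (22,18,c); (22,19,c); (23,14,c); (23,19,c); (23,20,c); (24,18,c); (24,19,c); (24,20,c); (28,1,c); (28,25,c); (28,27,c); (29,18,c); (29,25,c); (29,26,c); (30,20,c); (30,26,c); (30,27,c); (31,25,c); (31,26,c); (31,27,c)
final:
nodes: 0:vx, 1:vx, 2:vx, 7:vx, 8:vx, 14:vx, 15:vx, 17:tri, 18:vx, 19:vx, 20:vx, 22:tri, 23:tri, 24:tri, 25:vx, 26:vx, 27:vx, 28:tri, 29:tri, 30:tri, 31:tri
edges: (17,0,c); (17,1,c); (17,2,ck); (17,15,c); (22,7,c); (22,18,c); (22,19,c); (23,14,c); (23,19,c); (23,20,c); (24,18,c); (24,19,c); (24,20,c); (28,1,c); (28,25,c); (28,27,c); (29,18,c); (29,25,c); (29,26,c); (30,20,c); (30,26,c); (30,27,c); (31,25,c); (31,26,c); (31,27,c)


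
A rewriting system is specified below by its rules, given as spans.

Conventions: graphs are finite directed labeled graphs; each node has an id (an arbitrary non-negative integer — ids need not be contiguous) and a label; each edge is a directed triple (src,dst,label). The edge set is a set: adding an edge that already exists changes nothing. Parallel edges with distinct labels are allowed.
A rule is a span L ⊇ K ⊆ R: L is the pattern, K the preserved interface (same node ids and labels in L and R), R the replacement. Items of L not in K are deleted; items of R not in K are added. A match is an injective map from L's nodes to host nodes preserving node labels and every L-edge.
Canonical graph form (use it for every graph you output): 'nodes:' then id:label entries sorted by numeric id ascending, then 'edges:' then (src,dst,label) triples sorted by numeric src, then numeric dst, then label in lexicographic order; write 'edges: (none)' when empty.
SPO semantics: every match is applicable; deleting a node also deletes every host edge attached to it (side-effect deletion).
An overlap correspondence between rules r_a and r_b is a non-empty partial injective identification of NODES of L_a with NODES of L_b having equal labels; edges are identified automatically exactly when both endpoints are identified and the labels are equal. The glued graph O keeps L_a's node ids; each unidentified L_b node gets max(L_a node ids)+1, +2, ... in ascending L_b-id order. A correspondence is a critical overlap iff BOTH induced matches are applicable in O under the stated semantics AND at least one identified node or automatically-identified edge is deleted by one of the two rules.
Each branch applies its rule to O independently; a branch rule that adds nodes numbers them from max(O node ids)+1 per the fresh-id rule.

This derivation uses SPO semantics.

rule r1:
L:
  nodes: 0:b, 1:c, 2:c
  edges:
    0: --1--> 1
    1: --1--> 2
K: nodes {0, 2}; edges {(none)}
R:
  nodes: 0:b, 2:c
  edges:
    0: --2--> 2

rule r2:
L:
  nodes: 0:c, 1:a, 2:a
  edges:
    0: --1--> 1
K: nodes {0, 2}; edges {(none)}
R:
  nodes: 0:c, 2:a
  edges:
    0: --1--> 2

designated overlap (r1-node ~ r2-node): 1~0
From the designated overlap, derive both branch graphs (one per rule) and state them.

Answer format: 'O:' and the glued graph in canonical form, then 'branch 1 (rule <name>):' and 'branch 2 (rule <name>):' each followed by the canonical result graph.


O:
nodes: 0:b, 1:c, 2:c, 3:a, 4:a
edges: (0,1,1); (1,2,1); (1,3,1)
branch 1 (rule r1):
nodes: 0:b, 2:c, 3:a, 4:a
edges: (0,2,2)
branch 2 (rule r2):
nodes: 0:b, 1:c, 2:c, 4:a
edges: (0,1,1); (1,2,1); (1,4,1)
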